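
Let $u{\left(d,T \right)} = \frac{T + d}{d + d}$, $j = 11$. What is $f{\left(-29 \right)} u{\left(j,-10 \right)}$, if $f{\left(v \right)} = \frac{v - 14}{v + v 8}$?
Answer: $\frac{43}{5742} \approx 0.0074887$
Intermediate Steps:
$f{\left(v \right)} = \frac{-14 + v}{9 v}$ ($f{\left(v \right)} = \frac{-14 + v}{v + 8 v} = \frac{-14 + v}{9 v}$)
$u{\left(d,T \right)} = \frac{T + d}{2 d}$
$f{\left(-29 \right)} u{\left(j,-10 \right)} = \frac{-14 - 29}{9 \left(-29\right)} \frac{-10 + 11}{2 \cdot 11} = \frac{1}{9} \left(- \frac{1}{29}\right) \left(-43\right) \frac{1}{2} \cdot \frac{1}{11} \cdot 1 = \frac{43}{261} \cdot \frac{1}{22} = \frac{43}{5742}$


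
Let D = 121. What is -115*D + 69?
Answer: -13846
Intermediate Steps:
-115*D + 69 = -115*121 + 69 = -13915 + 69 = -13846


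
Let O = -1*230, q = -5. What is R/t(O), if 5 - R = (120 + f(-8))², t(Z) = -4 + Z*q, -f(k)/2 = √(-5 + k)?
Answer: -4781/382 + 80*I*√13/191 ≈ -12.516 + 1.5102*I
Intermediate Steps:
f(k) = -2*√(-5 + k)
O = -230
t(Z) = -4 - 5*Z (t(Z) = -4 + Z*(-5) = -4 - 5*Z)
R = 5 - (120 - 2*I*√13)² (R = 5 - (120 - 2*√(-5 - 8))² = 5 - (120 - 2*I*√13)² ≈ -14343.0 + 1730.7*I)
R/t(O) = (-14343 + 480*I*√13)/(-4 - 5*(-230)) = (-14343 + 480*I*√13)/(-4 + 1150) = (-14343 + 480*I*√13)/1146 = (-14343 + 480*I*√13)*(1/1146) = -4781/382 + 80*I*√13/191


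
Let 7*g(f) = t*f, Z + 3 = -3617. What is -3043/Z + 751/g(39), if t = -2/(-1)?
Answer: 9633847/141180 ≈ 68.238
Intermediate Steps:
t = 2 (t = -2*(-1) = 2)
Z = -3620 (Z = -3 - 3617 = -3620)
g(f) = 2*f/7 (g(f) = (2*f)/7 = 2*f/7)
-3043/Z + 751/g(39) = -3043/(-3620) + 751/(((2/7)*39)) = -3043*(-1/3620) + 751/(78/7) = 3043/3620 + 751*(7/78) = 3043/3620 + 5257/78 = 9633847/141180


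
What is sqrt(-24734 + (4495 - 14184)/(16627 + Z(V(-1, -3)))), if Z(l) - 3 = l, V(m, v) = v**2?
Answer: I*sqrt(6847925458885)/16639 ≈ 157.27*I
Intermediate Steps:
Z(l) = 3 + l
sqrt(-24734 + (4495 - 14184)/(16627 + Z(V(-1, -3)))) = sqrt(-24734 + (4495 - 14184)/(16627 + (3 + (-3)**2))) = sqrt(-24734 - 9689/(16627 + (3 + 9))) = sqrt(-24734 - 9689/(16627 + 12)) = sqrt(-24734 - 9689/16639) = sqrt(-411558715/16639) = I*sqrt(6847925458885)/16639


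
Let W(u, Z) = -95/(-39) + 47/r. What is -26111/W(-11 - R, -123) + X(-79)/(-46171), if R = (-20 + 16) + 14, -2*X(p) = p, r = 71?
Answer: -1669113192610/198027419 ≈ -8428.7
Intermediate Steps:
X(p) = -p/2
R = 10 (R = -4 + 14 = 10)
W(u, Z) = 8578/2769 (W(u, Z) = -95/(-39) + 47/71 = -95*(-1/39) + 47*(1/71) = 95/39 + 47/71 = 8578/2769)
-26111/W(-11 - R, -123) + X(-79)/(-46171) = -26111/8578/2769 - ½*(-79)/(-46171) = -26111*2769/8578 + (79/2)*(-1/46171) = -72301359/8578 - 79/92342 = -1669113192610/198027419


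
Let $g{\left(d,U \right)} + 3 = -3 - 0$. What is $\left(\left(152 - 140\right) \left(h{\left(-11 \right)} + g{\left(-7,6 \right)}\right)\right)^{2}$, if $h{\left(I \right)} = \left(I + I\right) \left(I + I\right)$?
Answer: $32901696$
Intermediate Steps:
$g{\left(d,U \right)} = -6$ ($g{\left(d,U \right)} = -3 - 3 = -6$)
$h{\left(I \right)} = 4 I^{2}$ ($h{\left(I \right)} = 2 I 2 I = 4 I^{2}$)
$\left(\left(152 - 140\right) \left(h{\left(-11 \right)} + g{\left(-7,6 \right)}\right)\right)^{2} = \left(\left(152 - 140\right) \left(4 \left(-11\right)^{2} - 6\right)\right)^{2} = \left(12 \left(4 \cdot 121 - 6\right)\right)^{2} = \left(12 \left(484 - 6\right)\right)^{2} = \left(12 \cdot 478\right)^{2} = 5736^{2} = 32901696$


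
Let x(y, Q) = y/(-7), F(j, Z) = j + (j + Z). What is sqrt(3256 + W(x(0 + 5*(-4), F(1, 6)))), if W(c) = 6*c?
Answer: 8*sqrt(2506)/7 ≈ 57.211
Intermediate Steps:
F(j, Z) = Z + 2*j (F(j, Z) = j + (Z + j) = Z + 2*j)
x(y, Q) = -y/7 (x(y, Q) = y*(-1/7) = -y/7)
sqrt(3256 + W(x(0 + 5*(-4), F(1, 6)))) = sqrt(3256 + 6*(-(0 + 5*(-4))/7)) = sqrt(3256 + 6*(-(0 - 20)/7)) = sqrt(3256 + 6*(-1/7*(-20))) = sqrt(3256 + 6*(20/7)) = sqrt(3256 + 120/7) = sqrt(22912/7) = 8*sqrt(2506)/7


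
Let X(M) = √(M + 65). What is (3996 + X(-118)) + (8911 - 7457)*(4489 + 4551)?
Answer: 13148156 + I*√53 ≈ 1.3148e+7 + 7.2801*I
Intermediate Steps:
X(M) = √(65 + M)
(3996 + X(-118)) + (8911 - 7457)*(4489 + 4551) = (3996 + √(65 - 118)) + (8911 - 7457)*(4489 + 4551) = (3996 + √(-53)) + 1454*9040 = (3996 + I*√53) + 13144160 = 13148156 + I*√53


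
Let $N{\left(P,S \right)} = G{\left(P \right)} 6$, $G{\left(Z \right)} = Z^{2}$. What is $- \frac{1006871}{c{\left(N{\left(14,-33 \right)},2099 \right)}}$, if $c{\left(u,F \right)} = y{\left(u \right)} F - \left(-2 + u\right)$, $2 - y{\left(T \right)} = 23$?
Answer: $\frac{1006871}{45253} \approx 22.25$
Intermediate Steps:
$y{\left(T \right)} = -21$ ($y{\left(T \right)} = 2 - 23 = -21$)
$N{\left(P,S \right)} = 6 P^{2}$ ($N{\left(P,S \right)} = P^{2} \cdot 6 = 6 P^{2}$)
$c{\left(u,F \right)} = 2 - u - 21 F$ ($c{\left(u,F \right)} = - 21 F - \left(-2 + u\right) = 2 - u - 21 F$)
$- \frac{1006871}{c{\left(N{\left(14,-33 \right)},2099 \right)}} = - \frac{1006871}{2 - 6 \cdot 14^{2} - 44079} = - \frac{1006871}{2 - 6 \cdot 196 - 44079} = - \frac{1006871}{2 - 1176 - 44079} = - \frac{1006871}{-45253} = \left(-1006871\right) \left(- \frac{1}{45253}\right) = \frac{1006871}{45253}$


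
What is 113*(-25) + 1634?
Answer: -1191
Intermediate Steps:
113*(-25) + 1634 = -2825 + 1634 = -1191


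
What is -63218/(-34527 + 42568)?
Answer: -63218/8041 ≈ -7.8620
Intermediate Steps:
-63218/(-34527 + 42568) = -63218/8041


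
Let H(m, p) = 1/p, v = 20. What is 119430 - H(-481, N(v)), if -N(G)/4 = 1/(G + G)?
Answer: 119440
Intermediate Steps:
N(G) = -2/G (N(G) = -4/(G + G) = -4*1/(2*G) = -2/G)
119430 - H(-481, N(v)) = 119430 - 1/((-2/20)) = 119430 - 1/((-2*1/20)) = 119430 - 1/(-1/10) = 119430 - 1*(-10) = 119430 + 10 = 119440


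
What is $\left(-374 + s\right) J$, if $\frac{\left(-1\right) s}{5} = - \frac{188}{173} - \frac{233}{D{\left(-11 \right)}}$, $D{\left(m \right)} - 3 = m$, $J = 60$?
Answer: $- \frac{10674615}{346} \approx -30852.0$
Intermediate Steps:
$D{\left(m \right)} = 3 + m$
$s = - \frac{194025}{1384}$ ($s = - 5 \left(- \frac{188}{173} - \frac{233}{3 - 11}\right) = - 5 \left(\left(-188\right) \frac{1}{173} - \frac{233}{-8}\right) = - 5 \left(- \frac{188}{173} - - \frac{233}{8}\right) = - 5 \left(- \frac{188}{173} + \frac{233}{8}\right) = \left(-5\right) \frac{38805}{1384} = - \frac{194025}{1384} \approx -140.19$)
$\left(-374 + s\right) J = \left(-374 - \frac{194025}{1384}\right) 60 = \left(- \frac{711641}{1384}\right) 60 = - \frac{10674615}{346}$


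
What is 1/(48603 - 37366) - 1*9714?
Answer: -109156217/11237 ≈ -9714.0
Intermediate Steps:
1/(48603 - 37366) - 1*9714 = 1/11237 - 9714 = -109156217/11237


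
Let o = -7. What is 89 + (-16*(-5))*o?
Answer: -471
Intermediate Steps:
89 + (-16*(-5))*o = 89 - 16*(-5)*(-7) = 89 - 4*(-20)*(-7) = 89 + 80*(-7) = 89 - 560 = -471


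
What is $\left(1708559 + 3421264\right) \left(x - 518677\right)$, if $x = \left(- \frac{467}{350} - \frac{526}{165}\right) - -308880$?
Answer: $- \frac{4143541994262721}{3850} \approx -1.0762 \cdot 10^{12}$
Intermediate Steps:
$x = \frac{3567511769}{11550}$ ($x = \left(\left(-467\right) \frac{1}{350} - \frac{526}{165}\right) + 308880 = \left(- \frac{467}{350} - \frac{526}{165}\right) + 308880 = - \frac{52231}{11550} + 308880 = \frac{3567511769}{11550} \approx 3.0888 \cdot 10^{5}$)
$\left(1708559 + 3421264\right) \left(x - 518677\right) = \left(1708559 + 3421264\right) \left(\frac{3567511769}{11550} - 518677\right) = 5129823 \left(- \frac{2423207581}{11550}\right) = - \frac{4143541994262721}{3850}$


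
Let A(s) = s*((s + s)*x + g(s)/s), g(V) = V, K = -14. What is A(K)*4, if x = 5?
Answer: 7784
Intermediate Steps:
A(s) = s*(1 + 10*s) (A(s) = s*((s + s)*5 + s/s) = s*((2*s)*5 + 1) = s*(10*s + 1) = s*(1 + 10*s))
A(K)*4 = -14*(1 + 10*(-14))*4 = -14*(1 - 140)*4 = -14*(-139)*4 = 1946*4 = 7784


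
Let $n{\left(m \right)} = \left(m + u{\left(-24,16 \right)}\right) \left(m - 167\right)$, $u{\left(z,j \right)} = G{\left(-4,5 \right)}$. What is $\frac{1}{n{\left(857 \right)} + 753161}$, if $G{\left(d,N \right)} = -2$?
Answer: $\frac{1}{1343111} \approx 7.4454 \cdot 10^{-7}$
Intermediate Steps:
$u{\left(z,j \right)} = -2$
$n{\left(m \right)} = \left(-167 + m\right) \left(-2 + m\right)$ ($n{\left(m \right)} = \left(m - 2\right) \left(m - 167\right) = \left(-2 + m\right) \left(-167 + m\right) = \left(-167 + m\right) \left(-2 + m\right)$)
$\frac{1}{n{\left(857 \right)} + 753161} = \frac{1}{\left(334 + 857^{2} - 144833\right) + 753161} = \frac{1}{\left(334 + 734449 - 144833\right) + 753161} = \frac{1}{589950 + 753161} = \frac{1}{1343111}$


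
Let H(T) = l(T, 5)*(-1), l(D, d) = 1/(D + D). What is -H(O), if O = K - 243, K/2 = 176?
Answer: 1/218 ≈ 0.0045872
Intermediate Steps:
K = 352 (K = 2*176 = 352)
l(D, d) = 1/(2*D)
O = 109 (O = 352 - 243 = 109)
H(T) = -1/(2*T) (H(T) = (1/(2*T))*(-1) = -1/(2*T))
-H(O) = -(-1)/(2*109) = -1*(-1/218) = 1/218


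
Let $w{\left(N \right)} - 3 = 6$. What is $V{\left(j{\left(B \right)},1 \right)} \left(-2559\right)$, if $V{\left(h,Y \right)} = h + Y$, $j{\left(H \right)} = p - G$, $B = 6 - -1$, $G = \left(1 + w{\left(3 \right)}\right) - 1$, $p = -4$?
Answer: $30708$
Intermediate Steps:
$w{\left(N \right)} = 9$ ($w{\left(N \right)} = 3 + 6 = 9$)
$G = 9$ ($G = \left(1 + 9\right) - 1 = 10 - 1 = 9$)
$B = 7$ ($B = 6 + 1 = 7$)
$j{\left(H \right)} = -13$ ($j{\left(H \right)} = -4 - 9 = -13$)
$V{\left(h,Y \right)} = Y + h$
$V{\left(j{\left(B \right)},1 \right)} \left(-2559\right) = \left(1 - 13\right) \left(-2559\right) = \left(-12\right) \left(-2559\right) = 30708$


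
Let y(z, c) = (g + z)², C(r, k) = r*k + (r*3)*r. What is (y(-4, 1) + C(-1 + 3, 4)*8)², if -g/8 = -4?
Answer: 891136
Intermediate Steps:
g = 32 (g = -8*(-4) = 32)
C(r, k) = 3*r² + k*r (C(r, k) = k*r + (3*r)*r = k*r + 3*r² = 3*r² + k*r)
y(z, c) = (32 + z)²
(y(-4, 1) + C(-1 + 3, 4)*8)² = ((32 - 4)² + ((-1 + 3)*(4 + 3*(-1 + 3)))*8)² = (28² + (2*(4 + 3*2))*8)² = (784 + (2*(4 + 6))*8)² = (784 + (2*10)*8)² = (784 + 20*8)² = (784 + 160)² = 944² = 891136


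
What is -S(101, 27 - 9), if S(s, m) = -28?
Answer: 28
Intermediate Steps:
-S(101, 27 - 9) = -1*(-28) = 28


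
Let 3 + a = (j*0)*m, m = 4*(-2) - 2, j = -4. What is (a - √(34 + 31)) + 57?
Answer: 54 - √65 ≈ 45.938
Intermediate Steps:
m = -10 (m = -8 - 2 = -10)
a = -3 (a = -3 - 4*0*(-10) = -3 + 0*(-10) = -3 + 0 = -3)
(a - √(34 + 31)) + 57 = (-3 - √(34 + 31)) + 57 = (-3 - √65) + 57 = 54 - √65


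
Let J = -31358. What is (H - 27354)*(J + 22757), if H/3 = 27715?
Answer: -479858391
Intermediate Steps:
H = 83145 (H = 3*27715 = 83145)
(H - 27354)*(J + 22757) = (83145 - 27354)*(-31358 + 22757) = 55791*(-8601) = -479858391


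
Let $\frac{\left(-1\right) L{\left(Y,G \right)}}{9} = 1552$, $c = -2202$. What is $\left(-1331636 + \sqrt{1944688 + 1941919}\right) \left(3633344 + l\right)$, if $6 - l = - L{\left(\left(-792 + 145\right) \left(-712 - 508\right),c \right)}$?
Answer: $-4819699368952 + 3619382 \sqrt{3886607} \approx -4.8126 \cdot 10^{12}$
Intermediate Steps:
$L{\left(Y,G \right)} = -13968$ ($L{\left(Y,G \right)} = \left(-9\right) 1552 = -13968$)
$l = -13962$ ($l = 6 - \left(-1\right) \left(-13968\right) = 6 - 13968 = -13962$)
$\left(-1331636 + \sqrt{1944688 + 1941919}\right) \left(3633344 + l\right) = \left(-1331636 + \sqrt{1944688 + 1941919}\right) \left(3633344 - 13962\right) = \left(-1331636 + \sqrt{3886607}\right) 3619382 = -4819699368952 + 3619382 \sqrt{3886607}$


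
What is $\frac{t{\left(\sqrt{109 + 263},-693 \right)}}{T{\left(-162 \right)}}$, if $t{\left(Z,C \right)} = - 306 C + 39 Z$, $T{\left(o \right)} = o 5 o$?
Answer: $\frac{1309}{810} + \frac{13 \sqrt{93}}{21870} \approx 1.6218$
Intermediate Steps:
$T{\left(o \right)} = 5 o^{2}$ ($T{\left(o \right)} = 5 o o = 5 o^{2}$)
$\frac{t{\left(\sqrt{109 + 263},-693 \right)}}{T{\left(-162 \right)}} = \frac{\left(-306\right) \left(-693\right) + 39 \sqrt{109 + 263}}{5 \left(-162\right)^{2}} = \frac{212058 + 39 \sqrt{372}}{5 \cdot 26244} = \frac{212058 + 39 \cdot 2 \sqrt{93}}{131220} = \left(212058 + 78 \sqrt{93}\right) \frac{1}{131220} = \frac{1309}{810} + \frac{13 \sqrt{93}}{21870}$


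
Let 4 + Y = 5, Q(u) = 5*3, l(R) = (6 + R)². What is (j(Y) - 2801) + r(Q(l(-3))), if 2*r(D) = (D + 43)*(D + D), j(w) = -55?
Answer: -1986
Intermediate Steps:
Q(u) = 15
Y = 1 (Y = -4 + 5 = 1)
r(D) = D*(43 + D) (r(D) = ((D + 43)*(D + D))/2 = ((43 + D)*(2*D))/2 = (2*D*(43 + D))/2 = D*(43 + D))
(j(Y) - 2801) + r(Q(l(-3))) = (-55 - 2801) + 15*(43 + 15) = -2856 + 15*58 = -2856 + 870 = -1986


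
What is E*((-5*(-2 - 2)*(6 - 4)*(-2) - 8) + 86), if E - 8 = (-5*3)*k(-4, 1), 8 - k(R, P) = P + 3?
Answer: 104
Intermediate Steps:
k(R, P) = 5 - P (k(R, P) = 8 - (P + 3) = 8 - (3 + P) = 8 + (-3 - P) = 5 - P)
E = -52 (E = 8 + (-5*3)*(5 - 1*1) = 8 - 15*(5 - 1) = 8 - 15*4 = 8 - 60 = -52)
E*((-5*(-2 - 2)*(6 - 4)*(-2) - 8) + 86) = -52*((-5*(-2 - 2)*(6 - 4)*(-2) - 8) + 86) = -52*((-(-20)*2*(-2) - 8) + 86) = -52*((-5*(-8)*(-2) - 8) + 86) = -52*((40*(-2) - 8) + 86) = -52*((-80 - 8) + 86) = -52*(-88 + 86) = -52*(-2) = 104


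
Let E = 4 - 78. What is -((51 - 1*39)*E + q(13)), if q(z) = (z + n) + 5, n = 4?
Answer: 866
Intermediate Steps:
q(z) = 9 + z (q(z) = (z + 4) + 5 = (4 + z) + 5 = 9 + z)
E = -74
-((51 - 1*39)*E + q(13)) = -((51 - 1*39)*(-74) + (9 + 13)) = -((51 - 39)*(-74) + 22) = -(12*(-74) + 22) = -(-888 + 22) = -1*(-866) = 866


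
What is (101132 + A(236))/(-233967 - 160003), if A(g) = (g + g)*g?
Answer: -106262/196985 ≈ -0.53944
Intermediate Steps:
A(g) = 2*g² (A(g) = (2*g)*g = 2*g²)
(101132 + A(236))/(-233967 - 160003) = (101132 + 2*236²)/(-233967 - 160003) = (101132 + 2*55696)/(-393970) = (101132 + 111392)*(-1/393970) = 212524*(-1/393970) = -106262/196985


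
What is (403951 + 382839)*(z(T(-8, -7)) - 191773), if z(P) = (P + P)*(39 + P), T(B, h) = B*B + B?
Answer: -142513633070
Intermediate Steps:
T(B, h) = B + B² (T(B, h) = B² + B = B + B²)
z(P) = 2*P*(39 + P) (z(P) = (2*P)*(39 + P) = 2*P*(39 + P))
(403951 + 382839)*(z(T(-8, -7)) - 191773) = (403951 + 382839)*(2*(-8*(1 - 8))*(39 - 8*(1 - 8)) - 191773) = 786790*(2*(-8*(-7))*(39 - 8*(-7)) - 191773) = 786790*(2*56*(39 + 56) - 191773) = 786790*(2*56*95 - 191773) = 786790*(10640 - 191773) = 786790*(-181133) = -142513633070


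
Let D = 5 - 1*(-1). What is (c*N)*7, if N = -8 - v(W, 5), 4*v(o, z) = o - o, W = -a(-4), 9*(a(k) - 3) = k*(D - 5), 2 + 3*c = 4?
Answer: -112/3 ≈ -37.333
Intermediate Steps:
D = 6 (D = 5 + 1 = 6)
c = ⅔ (c = -⅔ + (⅓)*4 = -⅔ + 4/3 = ⅔ ≈ 0.66667)
a(k) = 3 + k/9 (a(k) = 3 + (k*(6 - 5))/9 = 3 + (k*1)/9 = 3 + k/9)
W = -23/9 (W = -(3 + (⅑)*(-4)) = -(3 - 4/9) = -1*23/9 = -23/9 ≈ -2.5556)
v(o, z) = 0 (v(o, z) = (o - o)/4 = (¼)*0 = 0)
N = -8 (N = -8 - 1*0 = -8 + 0 = -8)
(c*N)*7 = ((⅔)*(-8))*7 = -16/3*7 = -112/3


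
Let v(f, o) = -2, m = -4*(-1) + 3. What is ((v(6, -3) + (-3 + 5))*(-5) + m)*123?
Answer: 861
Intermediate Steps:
m = 7 (m = 4 + 3 = 7)
((v(6, -3) + (-3 + 5))*(-5) + m)*123 = ((-2 + (-3 + 5))*(-5) + 7)*123 = ((-2 + 2)*(-5) + 7)*123 = (0*(-5) + 7)*123 = (0 + 7)*123 = 7*123 = 861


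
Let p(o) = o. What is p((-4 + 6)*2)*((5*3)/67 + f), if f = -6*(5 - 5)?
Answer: 60/67 ≈ 0.89552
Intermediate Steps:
f = 0 (f = -6*0 = 0)
p((-4 + 6)*2)*((5*3)/67 + f) = ((-4 + 6)*2)*((5*3)/67 + 0) = (2*2)*(15*(1/67) + 0) = 4*(15/67 + 0) = 4*(15/67) = 60/67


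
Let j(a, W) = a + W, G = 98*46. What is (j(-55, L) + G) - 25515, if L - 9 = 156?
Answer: -20897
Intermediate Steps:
L = 165 (L = 9 + 156 = 165)
G = 4508
j(a, W) = W + a
(j(-55, L) + G) - 25515 = ((165 - 55) + 4508) - 25515 = (110 + 4508) - 25515 = 4618 - 25515 = -20897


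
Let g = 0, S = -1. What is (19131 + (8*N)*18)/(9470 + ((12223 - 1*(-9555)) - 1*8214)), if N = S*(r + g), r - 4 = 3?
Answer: 6041/7678 ≈ 0.78679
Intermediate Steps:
r = 7 (r = 4 + 3 = 7)
N = -7 (N = -(7 + 0) = -1*7 = -7)
(19131 + (8*N)*18)/(9470 + ((12223 - 1*(-9555)) - 1*8214)) = (19131 + (8*(-7))*18)/(9470 + ((12223 - 1*(-9555)) - 1*8214)) = (19131 - 56*18)/(9470 + ((12223 + 9555) - 8214)) = (19131 - 1008)/(9470 + (21778 - 8214)) = 18123/(9470 + 13564) = 18123/23034 = 18123*(1/23034) = 6041/7678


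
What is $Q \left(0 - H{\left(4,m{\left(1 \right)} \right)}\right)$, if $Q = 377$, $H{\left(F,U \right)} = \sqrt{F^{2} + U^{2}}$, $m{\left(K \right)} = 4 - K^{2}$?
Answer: $-1885$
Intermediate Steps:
$Q \left(0 - H{\left(4,m{\left(1 \right)} \right)}\right) = 377 \left(0 - \sqrt{4^{2} + \left(4 - 1^{2}\right)^{2}}\right) = 377 \left(0 - \sqrt{16 + \left(4 - 1\right)^{2}}\right) = 377 \left(0 - \sqrt{16 + 3^{2}}\right) = 377 \left(0 - \sqrt{16 + 9}\right) = 377 \left(0 - \sqrt{25}\right) = 377 \left(0 - 5\right) = 377 \left(-5\right) = -1885$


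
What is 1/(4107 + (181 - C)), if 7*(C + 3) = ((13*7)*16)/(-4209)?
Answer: 4209/18061027 ≈ 0.00023304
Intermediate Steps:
C = -12835/4209 (C = -3 + (((13*7)*16)/(-4209))/7 = -3 + ((91*16)*(-1/4209))/7 = -3 + (1456*(-1/4209))/7 = -3 + (⅐)*(-1456/4209) = -3 - 208/4209 = -12835/4209 ≈ -3.0494)
1/(4107 + (181 - C)) = 1/(4107 + (181 - 1*(-12835/4209))) = 1/(4107 + (181 + 12835/4209)) = 1/(4107 + 774664/4209) = 1/(18061027/4209) = 4209/18061027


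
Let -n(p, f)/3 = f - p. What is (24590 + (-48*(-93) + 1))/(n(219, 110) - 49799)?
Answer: -29055/49472 ≈ -0.58730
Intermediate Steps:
n(p, f) = -3*f + 3*p (n(p, f) = -3*(f - p) = -3*f + 3*p)
(24590 + (-48*(-93) + 1))/(n(219, 110) - 49799) = (24590 + (-48*(-93) + 1))/((-3*110 + 3*219) - 49799) = (24590 + (4464 + 1))/((-330 + 657) - 49799) = (24590 + 4465)/(327 - 49799) = 29055/(-49472) = 29055*(-1/49472) = -29055/49472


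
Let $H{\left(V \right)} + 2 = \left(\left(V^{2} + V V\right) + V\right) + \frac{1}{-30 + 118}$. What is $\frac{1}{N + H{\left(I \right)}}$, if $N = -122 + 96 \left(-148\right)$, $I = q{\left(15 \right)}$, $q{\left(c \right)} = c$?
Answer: $- \frac{88}{1220295} \approx -7.2114 \cdot 10^{-5}$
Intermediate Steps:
$I = 15$
$N = -14330$ ($N = -122 - 14208 = -14330$)
$H{\left(V \right)} = - \frac{175}{88} + V + 2 V^{2}$ ($H{\left(V \right)} = -2 + \left(\left(\left(V^{2} + V V\right) + V\right) + \frac{1}{-30 + 118}\right) = -2 + \left(\left(\left(V^{2} + V^{2}\right) + V\right) + \frac{1}{88}\right) = -2 + \left(\left(2 V^{2} + V\right) + \frac{1}{88}\right) = -2 + \left(\left(V + 2 V^{2}\right) + \frac{1}{88}\right) = -2 + \left(\frac{1}{88} + V + 2 V^{2}\right) = - \frac{175}{88} + V + 2 V^{2}$)
$\frac{1}{N + H{\left(I \right)}} = \frac{1}{-14330 + \left(- \frac{175}{88} + 15 + 2 \cdot 15^{2}\right)} = \frac{1}{-14330 + \left(- \frac{175}{88} + 15 + 2 \cdot 225\right)} = \frac{1}{-14330 + \left(- \frac{175}{88} + 15 + 450\right)} = \frac{1}{-14330 + \frac{40745}{88}} = \frac{1}{- \frac{1220295}{88}} = - \frac{88}{1220295}$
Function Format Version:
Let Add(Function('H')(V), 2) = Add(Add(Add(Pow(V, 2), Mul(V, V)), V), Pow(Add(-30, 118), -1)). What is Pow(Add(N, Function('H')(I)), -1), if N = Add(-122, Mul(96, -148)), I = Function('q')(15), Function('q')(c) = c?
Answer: Rational(-88, 1220295) ≈ -7.2114e-5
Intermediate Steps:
I = 15
N = -14330 (N = Add(-122, -14208) = -14330)
Function('H')(V) = Add(Rational(-175, 88), V, Mul(2, Pow(V, 2))) (Function('H')(V) = Add(-2, Add(Add(Add(Pow(V, 2), Mul(V, V)), V), Pow(Add(-30, 118), -1))) = Add(-2, Add(Add(Add(Pow(V, 2), Pow(V, 2)), V), Pow(88, -1))) = Add(-2, Add(Add(Mul(2, Pow(V, 2)), V), Rational(1, 88))) = Add(-2, Add(Add(V, Mul(2, Pow(V, 2))), Rational(1, 88))) = Add(-2, Add(Rational(1, 88), V, Mul(2, Pow(V, 2)))) = Add(Rational(-175, 88), V, Mul(2, Pow(V, 2))))
Pow(Add(N, Function('H')(I)), -1) = Pow(Add(-14330, Add(Rational(-175, 88), 15, Mul(2, Pow(15, 2)))), -1) = Pow(Add(-14330, Add(Rational(-175, 88), 15, Mul(2, 225))), -1) = Pow(Add(-14330, Add(Rational(-175, 88), 15, 450)), -1) = Pow(Add(-14330, Rational(40745, 88)), -1) = Pow(Rational(-1220295, 88), -1) = Rational(-88, 1220295)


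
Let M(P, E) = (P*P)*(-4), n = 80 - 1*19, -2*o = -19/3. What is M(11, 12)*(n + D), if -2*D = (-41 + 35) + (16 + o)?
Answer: -79013/3 ≈ -26338.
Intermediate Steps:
o = 19/6 (o = -(-19)/(2*3) = -½*(-19/3) = 19/6 ≈ 3.1667)
n = 61 (n = 80 - 19 = 61)
M(P, E) = -4*P² (M(P, E) = P²*(-4) = -4*P²)
D = -79/12 (D = -((-41 + 35) + (16 + 19/6))/2 = -(-6 + 115/6)/2 = -½*79/6 = -79/12 ≈ -6.5833)
M(11, 12)*(n + D) = (-4*11²)*(61 - 79/12) = -4*121*(653/12) = -484*653/12 = -79013/3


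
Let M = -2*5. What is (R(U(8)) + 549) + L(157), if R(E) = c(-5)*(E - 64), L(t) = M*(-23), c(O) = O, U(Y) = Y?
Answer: 1059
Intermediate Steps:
M = -10
L(t) = 230 (L(t) = -10*(-23) = 230)
R(E) = 320 - 5*E (R(E) = -5*(E - 64) = -5*(-64 + E) = 320 - 5*E)
(R(U(8)) + 549) + L(157) = ((320 - 5*8) + 549) + 230 = ((320 - 40) + 549) + 230 = (280 + 549) + 230 = 829 + 230 = 1059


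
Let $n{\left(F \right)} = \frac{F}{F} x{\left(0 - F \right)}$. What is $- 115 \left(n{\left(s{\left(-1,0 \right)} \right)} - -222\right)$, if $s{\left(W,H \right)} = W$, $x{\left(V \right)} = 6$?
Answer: $-26220$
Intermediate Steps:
$n{\left(F \right)} = 6$ ($n{\left(F \right)} = \frac{F}{F} 6 = 1 \cdot 6 = 6$)
$- 115 \left(n{\left(s{\left(-1,0 \right)} \right)} - -222\right) = - 115 \left(6 - -222\right) = - 115 \left(6 + 222\right) = \left(-115\right) 228 = -26220$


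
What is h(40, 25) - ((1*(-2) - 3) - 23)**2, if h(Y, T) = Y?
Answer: -744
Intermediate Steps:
h(40, 25) - ((1*(-2) - 3) - 23)**2 = 40 - ((1*(-2) - 3) - 23)**2 = 40 - ((-2 - 3) - 23)**2 = 40 - (-5 - 23)**2 = 40 - 1*(-28)**2 = 40 - 1*784 = 40 - 784 = -744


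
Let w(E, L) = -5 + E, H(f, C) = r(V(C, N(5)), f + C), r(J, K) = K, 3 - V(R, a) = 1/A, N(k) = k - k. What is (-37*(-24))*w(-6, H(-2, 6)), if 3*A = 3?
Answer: -9768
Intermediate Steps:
N(k) = 0
A = 1 (A = (1/3)*3 = 1)
V(R, a) = 2 (V(R, a) = 3 - 1/1 = 3 - 1*1 = 3 - 1 = 2)
H(f, C) = C + f (H(f, C) = f + C = C + f)
(-37*(-24))*w(-6, H(-2, 6)) = (-37*(-24))*(-5 - 6) = 888*(-11) = -9768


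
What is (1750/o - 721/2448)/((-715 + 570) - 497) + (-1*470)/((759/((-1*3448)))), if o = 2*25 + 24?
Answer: 31411207131121/14711897376 ≈ 2135.1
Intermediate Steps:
o = 74 (o = 50 + 24 = 74)
(1750/o - 721/2448)/((-715 + 570) - 497) + (-1*470)/((759/((-1*3448)))) = (1750/74 - 721/2448)/((-715 + 570) - 497) + (-1*470)/((759/((-1*3448)))) = (1750*(1/74) - 721*1/2448)/(-145 - 497) - 470/(759/(-3448)) = (875/37 - 721/2448)/(-642) - 470/(759*(-1/3448)) = (2115323/90576)*(-1/642) - 470/(-759/3448) = -2115323/58149792 - 470*(-3448/759) = -2115323/58149792 + 1620560/759 = 31411207131121/14711897376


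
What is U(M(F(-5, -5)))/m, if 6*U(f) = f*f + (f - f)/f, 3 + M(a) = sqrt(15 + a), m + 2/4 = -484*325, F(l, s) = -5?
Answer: -19/943803 + 2*sqrt(10)/314601 ≈ -2.7902e-8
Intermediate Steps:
m = -314601/2 (m = -1/2 - 484*325 = -1/2 - 157300 = -314601/2 ≈ -1.5730e+5)
M(a) = -3 + sqrt(15 + a)
U(f) = f**2/6 (U(f) = (f*f + (f - f)/f)/6 = (f**2 + 0/f)/6 = (f**2 + 0)/6 = f**2/6)
U(M(F(-5, -5)))/m = ((-3 + sqrt(15 - 5))**2/6)/(-314601/2) = ((-3 + sqrt(10))**2/6)*(-2/314601) = -(-3 + sqrt(10))**2/943803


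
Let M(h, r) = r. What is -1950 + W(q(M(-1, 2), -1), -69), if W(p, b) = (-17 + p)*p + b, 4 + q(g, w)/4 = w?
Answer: -1279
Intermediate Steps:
q(g, w) = -16 + 4*w
W(p, b) = b + p*(-17 + p) (W(p, b) = p*(-17 + p) + b = b + p*(-17 + p))
-1950 + W(q(M(-1, 2), -1), -69) = -1950 + (-69 + (-16 + 4*(-1))² - 17*(-16 + 4*(-1))) = -1950 + (-69 + (-16 - 4)² - 17*(-16 - 4)) = -1950 + (-69 + (-20)² - 17*(-20)) = -1950 + (-69 + 400 + 340) = -1950 + 671 = -1279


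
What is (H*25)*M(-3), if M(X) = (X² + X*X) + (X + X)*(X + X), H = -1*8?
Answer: -10800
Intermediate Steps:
H = -8
M(X) = 6*X² (M(X) = (X² + X²) + (2*X)*(2*X) = 2*X² + 4*X² = 6*X²)
(H*25)*M(-3) = (-8*25)*(6*(-3)²) = -1200*9 = -200*54 = -10800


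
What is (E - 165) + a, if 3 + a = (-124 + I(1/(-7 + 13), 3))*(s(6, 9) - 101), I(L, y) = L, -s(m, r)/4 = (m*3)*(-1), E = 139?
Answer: 21373/6 ≈ 3562.2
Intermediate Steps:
s(m, r) = 12*m (s(m, r) = -4*m*3*(-1) = -4*3*m*(-1) = -(-12)*m = 12*m)
a = 21529/6 (a = -3 + (-124 + 1/(-7 + 13))*(12*6 - 101) = -3 + (-124 + 1/6)*(72 - 101) = -3 + (-124 + ⅙)*(-29) = -3 - 743/6*(-29) = -3 + 21547/6 = 21529/6 ≈ 3588.2)
(E - 165) + a = (139 - 165) + 21529/6 = -26 + 21529/6 = 21373/6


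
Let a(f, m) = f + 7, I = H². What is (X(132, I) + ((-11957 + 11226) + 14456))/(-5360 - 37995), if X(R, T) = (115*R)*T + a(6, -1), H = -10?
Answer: -117826/3335 ≈ -35.330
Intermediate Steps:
I = 100 (I = (-10)² = 100)
a(f, m) = 7 + f
X(R, T) = 13 + 115*R*T (X(R, T) = (115*R)*T + (7 + 6) = 115*R*T + 13 = 13 + 115*R*T)
(X(132, I) + ((-11957 + 11226) + 14456))/(-5360 - 37995) = ((13 + 115*132*100) + ((-11957 + 11226) + 14456))/(-5360 - 37995) = ((13 + 1518000) + (-731 + 14456))/(-43355) = (1518013 + 13725)*(-1/43355) = 1531738*(-1/43355) = -117826/3335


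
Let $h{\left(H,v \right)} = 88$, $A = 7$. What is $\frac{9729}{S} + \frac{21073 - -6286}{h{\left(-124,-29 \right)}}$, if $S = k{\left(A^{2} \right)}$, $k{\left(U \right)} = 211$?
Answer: $\frac{6628901}{18568} \approx 357.01$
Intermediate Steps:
$S = 211$
$\frac{9729}{S} + \frac{21073 - -6286}{h{\left(-124,-29 \right)}} = \frac{9729}{211} + \frac{21073 - -6286}{88} = 9729 \cdot \frac{1}{211} + \left(21073 + 6286\right) \frac{1}{88} = \frac{9729}{211} + 27359 \cdot \frac{1}{88} = \frac{9729}{211} + \frac{27359}{88} = \frac{6628901}{18568}$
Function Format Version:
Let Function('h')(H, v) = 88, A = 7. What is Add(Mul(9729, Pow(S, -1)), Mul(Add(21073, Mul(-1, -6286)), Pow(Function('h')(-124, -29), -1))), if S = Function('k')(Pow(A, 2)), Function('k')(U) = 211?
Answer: Rational(6628901, 18568) ≈ 357.01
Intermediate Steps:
S = 211
Add(Mul(9729, Pow(S, -1)), Mul(Add(21073, Mul(-1, -6286)), Pow(Function('h')(-124, -29), -1))) = Add(Mul(9729, Pow(211, -1)), Mul(Add(21073, Mul(-1, -6286)), Pow(88, -1))) = Add(Mul(9729, Rational(1, 211)), Mul(Add(21073, 6286), Rational(1, 88))) = Add(Rational(9729, 211), Mul(27359, Rational(1, 88))) = Add(Rational(9729, 211), Rational(27359, 88)) = Rational(6628901, 18568)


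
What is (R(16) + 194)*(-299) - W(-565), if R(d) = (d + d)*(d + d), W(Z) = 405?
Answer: -364587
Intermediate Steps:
R(d) = 4*d² (R(d) = (2*d)*(2*d) = 4*d²)
(R(16) + 194)*(-299) - W(-565) = (4*16² + 194)*(-299) - 1*405 = (4*256 + 194)*(-299) - 405 = (1024 + 194)*(-299) - 405 = 1218*(-299) - 405 = -364182 - 405 = -364587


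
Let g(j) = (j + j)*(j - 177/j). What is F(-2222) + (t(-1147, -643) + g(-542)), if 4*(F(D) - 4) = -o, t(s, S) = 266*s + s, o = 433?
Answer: 1123283/4 ≈ 2.8082e+5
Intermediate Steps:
t(s, S) = 267*s
g(j) = 2*j*(j - 177/j) (g(j) = (2*j)*(j - 177/j) = 2*j*(j - 177/j))
F(D) = -417/4 (F(D) = 4 + (-1*433)/4 = 4 + (¼)*(-433) = 4 - 433/4 = -417/4)
F(-2222) + (t(-1147, -643) + g(-542)) = -417/4 + (267*(-1147) + (-354 + 2*(-542)²)) = -417/4 + (-306249 + (-354 + 2*293764)) = -417/4 + (-306249 + (-354 + 587528)) = -417/4 + (-306249 + 587174) = -417/4 + 280925 = 1123283/4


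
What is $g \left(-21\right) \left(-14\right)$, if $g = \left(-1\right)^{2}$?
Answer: $294$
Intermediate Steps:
$g = 1$
$g \left(-21\right) \left(-14\right) = 1 \left(-21\right) \left(-14\right) = \left(-21\right) \left(-14\right) = 294$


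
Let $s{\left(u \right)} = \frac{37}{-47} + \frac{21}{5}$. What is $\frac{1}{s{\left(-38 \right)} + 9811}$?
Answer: $\frac{235}{2306387} \approx 0.00010189$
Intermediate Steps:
$s{\left(u \right)} = \frac{802}{235}$ ($s{\left(u \right)} = 37 \left(- \frac{1}{47}\right) + 21 \cdot \frac{1}{5} = - \frac{37}{47} + \frac{21}{5} = \frac{802}{235}$)
$\frac{1}{s{\left(-38 \right)} + 9811} = \frac{1}{\frac{802}{235} + 9811} = \frac{1}{\frac{2306387}{235}} = \frac{235}{2306387}$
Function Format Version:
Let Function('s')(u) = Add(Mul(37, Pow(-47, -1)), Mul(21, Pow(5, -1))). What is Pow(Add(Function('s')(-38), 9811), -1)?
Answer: Rational(235, 2306387) ≈ 0.00010189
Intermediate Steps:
Function('s')(u) = Rational(802, 235) (Function('s')(u) = Add(Mul(37, Rational(-1, 47)), Mul(21, Rational(1, 5))) = Add(Rational(-37, 47), Rational(21, 5)) = Rational(802, 235))
Pow(Add(Function('s')(-38), 9811), -1) = Pow(Add(Rational(802, 235), 9811), -1) = Pow(Rational(2306387, 235), -1) = Rational(235, 2306387)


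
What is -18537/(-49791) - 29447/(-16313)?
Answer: 53593626/24613351 ≈ 2.1774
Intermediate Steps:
-18537/(-49791) - 29447/(-16313) = -18537*(-1/49791) - 29447*(-1/16313) = 6179/16597 + 2677/1483 = 53593626/24613351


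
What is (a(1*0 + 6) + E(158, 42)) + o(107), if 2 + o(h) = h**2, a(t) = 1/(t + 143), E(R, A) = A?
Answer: 1711862/149 ≈ 11489.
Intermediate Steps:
a(t) = 1/(143 + t)
o(h) = -2 + h**2
(a(1*0 + 6) + E(158, 42)) + o(107) = (1/(143 + (1*0 + 6)) + 42) + (-2 + 107**2) = (1/(143 + (0 + 6)) + 42) + (-2 + 11449) = (1/(143 + 6) + 42) + 11447 = (1/149 + 42) + 11447 = 6259/149 + 11447 = 1711862/149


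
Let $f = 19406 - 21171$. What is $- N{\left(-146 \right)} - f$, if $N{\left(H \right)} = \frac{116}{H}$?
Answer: $\frac{128903}{73} \approx 1765.8$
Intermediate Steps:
$f = -1765$
$- N{\left(-146 \right)} - f = - \frac{116}{-146} - -1765 = - \frac{116 \left(-1\right)}{146} + 1765 = \left(-1\right) \left(- \frac{58}{73}\right) + 1765 = \frac{58}{73} + 1765 = \frac{128903}{73}$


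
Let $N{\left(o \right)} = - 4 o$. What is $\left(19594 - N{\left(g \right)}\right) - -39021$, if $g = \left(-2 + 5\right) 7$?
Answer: $58699$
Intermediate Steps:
$g = 21$ ($g = 3 \cdot 7 = 21$)
$\left(19594 - N{\left(g \right)}\right) - -39021 = \left(19594 - \left(-4\right) 21\right) - -39021 = \left(19594 - -84\right) + 39021 = \left(19594 + 84\right) + 39021 = 19678 + 39021 = 58699$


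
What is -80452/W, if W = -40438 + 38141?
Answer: 80452/2297 ≈ 35.025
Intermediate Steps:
W = -2297
-80452/W = -80452/(-2297) = -80452*(-1/2297) = 80452/2297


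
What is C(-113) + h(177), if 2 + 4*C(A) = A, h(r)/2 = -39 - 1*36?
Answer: -715/4 ≈ -178.75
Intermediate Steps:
h(r) = -150 (h(r) = 2*(-39 - 1*36) = 2*(-39 - 36) = 2*(-75) = -150)
C(A) = -½ + A/4
C(-113) + h(177) = (-½ + (¼)*(-113)) - 150 = (-½ - 113/4) - 150 = -115/4 - 150 = -715/4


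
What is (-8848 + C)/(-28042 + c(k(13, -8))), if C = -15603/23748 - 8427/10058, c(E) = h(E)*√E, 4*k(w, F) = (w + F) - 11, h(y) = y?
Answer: 19758086542054028/62608801257912349 - 1056883596501*I*√6/125217602515824698 ≈ 0.31558 - 2.0675e-5*I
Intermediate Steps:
k(w, F) = -11/4 + F/4 + w/4 (k(w, F) = ((w + F) - 11)/4 = ((F + w) - 11)/4 = (-11 + F + w)/4 = -11/4 + F/4 + w/4)
c(E) = E^(3/2) (c(E) = E*√E = E^(3/2))
C = -59509895/39809564 (C = -15603*1/23748 - 8427*1/10058 = -5201/7916 - 8427/10058 = -59509895/39809564 ≈ -1.4949)
(-8848 + C)/(-28042 + c(k(13, -8))) = (-8848 - 59509895/39809564)/(-28042 + (-11/4 + (¼)*(-8) + (¼)*13)^(3/2)) = -352294532167/(39809564*(-28042 + (-11/4 - 2 + 13/4)^(3/2))) = -352294532167/(39809564*(-28042 + (-3/2)^(3/2))) = -352294532167/(39809564*(-28042 - 3*I*√6/4))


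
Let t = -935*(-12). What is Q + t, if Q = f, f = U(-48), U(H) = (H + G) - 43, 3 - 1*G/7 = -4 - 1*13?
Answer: 11269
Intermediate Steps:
G = 140 (G = 21 - 7*(-4 - 1*13) = 21 - 7*(-4 - 13) = 21 - 7*(-17) = 21 + 119 = 140)
U(H) = 97 + H (U(H) = (H + 140) - 43 = (140 + H) - 43 = 97 + H)
f = 49 (f = 97 - 48 = 49)
Q = 49
t = 11220
Q + t = 49 + 11220 = 11269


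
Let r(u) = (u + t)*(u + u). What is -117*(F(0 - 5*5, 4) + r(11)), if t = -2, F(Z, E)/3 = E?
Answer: -24570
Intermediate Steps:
F(Z, E) = 3*E
r(u) = 2*u*(-2 + u) (r(u) = (u - 2)*(u + u) = (-2 + u)*(2*u) = 2*u*(-2 + u))
-117*(F(0 - 5*5, 4) + r(11)) = -117*(3*4 + 2*11*(-2 + 11)) = -117*(12 + 2*11*9) = -117*(12 + 198) = -117*210 = -24570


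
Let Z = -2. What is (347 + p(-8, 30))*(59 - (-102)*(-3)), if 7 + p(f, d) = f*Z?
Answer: -87932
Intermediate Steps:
p(f, d) = -7 - 2*f (p(f, d) = -7 + f*(-2) = -7 - 2*f)
(347 + p(-8, 30))*(59 - (-102)*(-3)) = (347 + (-7 - 2*(-8)))*(59 - (-102)*(-3)) = (347 + (-7 + 16))*(59 - 1*306) = (347 + 9)*(59 - 306) = 356*(-247) = -87932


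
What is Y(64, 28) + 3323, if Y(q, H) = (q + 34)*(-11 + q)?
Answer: 8517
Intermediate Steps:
Y(q, H) = (-11 + q)*(34 + q) (Y(q, H) = (34 + q)*(-11 + q) = (-11 + q)*(34 + q))
Y(64, 28) + 3323 = (-374 + 64² + 23*64) + 3323 = (-374 + 4096 + 1472) + 3323 = 5194 + 3323 = 8517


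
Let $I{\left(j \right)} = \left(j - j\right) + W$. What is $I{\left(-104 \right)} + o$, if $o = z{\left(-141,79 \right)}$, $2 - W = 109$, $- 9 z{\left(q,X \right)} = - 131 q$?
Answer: $- \frac{6478}{3} \approx -2159.3$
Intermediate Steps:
$z{\left(q,X \right)} = \frac{131 q}{9}$ ($z{\left(q,X \right)} = - \frac{\left(-131\right) q}{9} = \frac{131 q}{9}$)
$W = -107$ ($W = 2 - 109 = -107$)
$o = - \frac{6157}{3}$ ($o = \frac{131}{9} \left(-141\right) = - \frac{6157}{3} \approx -2052.3$)
$I{\left(j \right)} = -107$ ($I{\left(j \right)} = \left(j - j\right) - 107 = 0 - 107 = -107$)
$I{\left(-104 \right)} + o = -107 - \frac{6157}{3} = - \frac{6478}{3}$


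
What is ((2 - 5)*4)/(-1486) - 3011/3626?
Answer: -2215417/2694118 ≈ -0.82232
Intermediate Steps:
((2 - 5)*4)/(-1486) - 3011/3626 = -3*4*(-1/1486) - 3011*1/3626 = -12*(-1/1486) - 3011/3626 = 6/743 - 3011/3626 = -2215417/2694118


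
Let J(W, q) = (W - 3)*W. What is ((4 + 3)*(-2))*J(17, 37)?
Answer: -3332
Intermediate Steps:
J(W, q) = W*(-3 + W) (J(W, q) = (-3 + W)*W = W*(-3 + W))
((4 + 3)*(-2))*J(17, 37) = ((4 + 3)*(-2))*(17*(-3 + 17)) = (7*(-2))*(17*14) = -14*238 = -3332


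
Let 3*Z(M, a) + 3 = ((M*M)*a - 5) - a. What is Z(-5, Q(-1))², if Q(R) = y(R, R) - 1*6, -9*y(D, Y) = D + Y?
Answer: 193600/81 ≈ 2390.1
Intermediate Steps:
y(D, Y) = -D/9 - Y/9 (y(D, Y) = -(D + Y)/9 = -D/9 - Y/9)
Q(R) = -6 - 2*R/9 (Q(R) = (-R/9 - R/9) - 1*6 = -2*R/9 - 6 = -6 - 2*R/9)
Z(M, a) = -8/3 - a/3 + a*M²/3 (Z(M, a) = -1 + (((M*M)*a - 5) - a)/3 = -1 + ((M²*a - 5) - a)/3 = -1 + ((a*M² - 5) - a)/3 = -1 + ((-5 + a*M²) - a)/3 = -1 + (-5 - a + a*M²)/3 = -1 + (-5/3 - a/3 + a*M²/3) = -8/3 - a/3 + a*M²/3)
Z(-5, Q(-1))² = (-8/3 - (-6 - 2/9*(-1))/3 + (⅓)*(-6 - 2/9*(-1))*(-5)²)² = (-8/3 - (-6 + 2/9)/3 + (⅓)*(-6 + 2/9)*25)² = (-8/3 - ⅓*(-52/9) + (⅓)*(-52/9)*25)² = (-8/3 + 52/27 - 1300/27)² = (-440/9)² = 193600/81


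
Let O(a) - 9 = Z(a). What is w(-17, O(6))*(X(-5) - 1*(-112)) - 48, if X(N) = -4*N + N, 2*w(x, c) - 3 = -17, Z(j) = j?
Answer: -937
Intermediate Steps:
O(a) = 9 + a
w(x, c) = -7 (w(x, c) = 3/2 + (½)*(-17) = 3/2 - 17/2 = -7)
X(N) = -3*N
w(-17, O(6))*(X(-5) - 1*(-112)) - 48 = -7*(-3*(-5) - 1*(-112)) - 48 = -7*(15 + 112) - 48 = -7*127 - 48 = -889 - 48 = -937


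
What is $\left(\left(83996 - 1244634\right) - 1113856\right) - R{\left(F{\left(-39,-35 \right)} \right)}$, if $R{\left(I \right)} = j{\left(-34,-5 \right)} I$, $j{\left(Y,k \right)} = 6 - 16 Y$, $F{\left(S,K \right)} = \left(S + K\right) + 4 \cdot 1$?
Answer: $-2235994$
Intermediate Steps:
$F{\left(S,K \right)} = 4 + K + S$ ($F{\left(S,K \right)} = \left(K + S\right) + 4 = 4 + K + S$)
$j{\left(Y,k \right)} = 6 - 16 Y$
$R{\left(I \right)} = 550 I$ ($R{\left(I \right)} = \left(6 - -544\right) I = \left(6 + 544\right) I = 550 I$)
$\left(\left(83996 - 1244634\right) - 1113856\right) - R{\left(F{\left(-39,-35 \right)} \right)} = \left(\left(83996 - 1244634\right) - 1113856\right) - 550 \left(4 - 35 - 39\right) = \left(-1160638 - 1113856\right) - 550 \left(-70\right) = -2274494 - -38500 = -2274494 + 38500 = -2235994$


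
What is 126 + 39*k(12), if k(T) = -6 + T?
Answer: 360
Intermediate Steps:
126 + 39*k(12) = 126 + 39*(-6 + 12) = 126 + 39*6 = 126 + 234 = 360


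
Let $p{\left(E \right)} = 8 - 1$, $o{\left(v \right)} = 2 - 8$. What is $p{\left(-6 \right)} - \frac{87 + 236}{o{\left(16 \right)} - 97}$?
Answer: $\frac{1044}{103} \approx 10.136$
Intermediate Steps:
$o{\left(v \right)} = -6$ ($o{\left(v \right)} = 2 - 8 = -6$)
$p{\left(E \right)} = 7$
$p{\left(-6 \right)} - \frac{87 + 236}{o{\left(16 \right)} - 97} = 7 - \frac{87 + 236}{-6 - 97} = 7 - \frac{323}{-103} = 7 - 323 \left(- \frac{1}{103}\right) = 7 - - \frac{323}{103} = 7 + \frac{323}{103} = \frac{1044}{103}$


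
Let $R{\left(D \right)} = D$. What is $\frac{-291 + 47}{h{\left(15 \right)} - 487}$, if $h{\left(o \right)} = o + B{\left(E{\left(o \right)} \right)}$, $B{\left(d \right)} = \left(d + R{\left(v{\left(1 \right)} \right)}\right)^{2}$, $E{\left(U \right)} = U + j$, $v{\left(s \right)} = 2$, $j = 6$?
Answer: $- \frac{244}{57} \approx -4.2807$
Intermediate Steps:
$E{\left(U \right)} = 6 + U$ ($E{\left(U \right)} = U + 6 = 6 + U$)
$B{\left(d \right)} = \left(2 + d\right)^{2}$ ($B{\left(d \right)} = \left(d + 2\right)^{2} = \left(2 + d\right)^{2}$)
$h{\left(o \right)} = o + \left(8 + o\right)^{2}$ ($h{\left(o \right)} = o + \left(2 + \left(6 + o\right)\right)^{2} = o + \left(8 + o\right)^{2}$)
$\frac{-291 + 47}{h{\left(15 \right)} - 487} = \frac{-291 + 47}{\left(15 + \left(8 + 15\right)^{2}\right) - 487} = - \frac{244}{\left(15 + 23^{2}\right) - 487} = - \frac{244}{\left(15 + 529\right) - 487} = - \frac{244}{544 - 487} = - \frac{244}{57}$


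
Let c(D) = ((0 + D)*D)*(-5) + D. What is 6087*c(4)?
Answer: -462612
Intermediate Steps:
c(D) = D - 5*D² (c(D) = (D*D)*(-5) + D = D²*(-5) + D = -5*D² + D = D - 5*D²)
6087*c(4) = 6087*(4*(1 - 5*4)) = 6087*(4*(1 - 20)) = 6087*(4*(-19)) = 6087*(-76) = -462612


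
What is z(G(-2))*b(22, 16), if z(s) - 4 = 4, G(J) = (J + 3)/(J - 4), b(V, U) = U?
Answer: 128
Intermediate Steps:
G(J) = (3 + J)/(-4 + J)
z(s) = 8 (z(s) = 4 + 4 = 8)
z(G(-2))*b(22, 16) = 8*16 = 128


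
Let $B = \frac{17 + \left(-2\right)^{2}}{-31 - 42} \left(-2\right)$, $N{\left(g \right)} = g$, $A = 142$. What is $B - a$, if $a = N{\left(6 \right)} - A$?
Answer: $\frac{9970}{73} \approx 136.58$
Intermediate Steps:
$a = -136$ ($a = 6 - 142 = -136$)
$B = \frac{42}{73}$ ($B = \frac{17 + 4}{-73} \left(-2\right) = 21 \left(- \frac{1}{73}\right) \left(-2\right) = \left(- \frac{21}{73}\right) \left(-2\right) = \frac{42}{73} \approx 0.57534$)
$B - a = \frac{42}{73} - -136 = \frac{42}{73} + 136 = \frac{9970}{73}$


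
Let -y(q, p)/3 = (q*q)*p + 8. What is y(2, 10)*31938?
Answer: -4599072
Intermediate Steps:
y(q, p) = -24 - 3*p*q² (y(q, p) = -3*((q*q)*p + 8) = -3*(q²*p + 8) = -3*(p*q² + 8) = -3*(8 + p*q²) = -24 - 3*p*q²)
y(2, 10)*31938 = (-24 - 3*10*2²)*31938 = (-24 - 3*10*4)*31938 = (-24 - 120)*31938 = -144*31938 = -4599072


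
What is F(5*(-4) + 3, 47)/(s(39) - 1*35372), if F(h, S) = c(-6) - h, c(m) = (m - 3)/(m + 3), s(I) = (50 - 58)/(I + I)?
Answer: -195/344878 ≈ -0.00056542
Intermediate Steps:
s(I) = -4/I (s(I) = -8*1/(2*I) = -4/I)
c(m) = (-3 + m)/(3 + m)
F(h, S) = 3 - h (F(h, S) = (-3 - 6)/(3 - 6) - h = -9/(-3) - h = -⅓*(-9) - h = 3 - h)
F(5*(-4) + 3, 47)/(s(39) - 1*35372) = (3 - (5*(-4) + 3))/(-4/39 - 1*35372) = (3 - (-20 + 3))/(-4*1/39 - 35372) = (3 - 1*(-17))/(-4/39 - 35372) = (3 + 17)/(-1379512/39) = 20*(-39/1379512) = -195/344878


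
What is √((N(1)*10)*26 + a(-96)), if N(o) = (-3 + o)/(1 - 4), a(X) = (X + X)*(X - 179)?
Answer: 2*√119190/3 ≈ 230.16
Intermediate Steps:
a(X) = 2*X*(-179 + X) (a(X) = (2*X)*(-179 + X) = 2*X*(-179 + X))
N(o) = 1 - o/3 (N(o) = (-3 + o)/(-3) = (-3 + o)*(-⅓) = 1 - o/3)
√((N(1)*10)*26 + a(-96)) = √(((1 - ⅓*1)*10)*26 + 2*(-96)*(-179 - 96)) = √(((1 - ⅓)*10)*26 + 2*(-96)*(-275)) = √(((⅔)*10)*26 + 52800) = √((20/3)*26 + 52800) = √(520/3 + 52800) = √(158920/3) = 2*√119190/3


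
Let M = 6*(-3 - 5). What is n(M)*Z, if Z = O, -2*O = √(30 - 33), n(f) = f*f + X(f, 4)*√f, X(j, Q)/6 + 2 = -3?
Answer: -180 - 1152*I*√3 ≈ -180.0 - 1995.3*I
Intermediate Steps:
X(j, Q) = -30 (X(j, Q) = -12 + 6*(-3) = -12 - 18 = -30)
M = -48 (M = 6*(-8) = -48)
n(f) = f² - 30*√f (n(f) = f*f - 30*√f = f² - 30*√f)
O = -I*√3/2 (O = -√(30 - 33)/2 = -I*√3/2 ≈ -0.86602*I)
Z = -I*√3/2 ≈ -0.86602*I
n(M)*Z = ((-48)² - 120*I*√3)*(-I*√3/2) = (2304 - 120*I*√3)*(-I*√3/2) = -I*√3*(2304 - 120*I*√3)/2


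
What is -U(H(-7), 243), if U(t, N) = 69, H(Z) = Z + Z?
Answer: -69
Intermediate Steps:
H(Z) = 2*Z
-U(H(-7), 243) = -1*69 = -69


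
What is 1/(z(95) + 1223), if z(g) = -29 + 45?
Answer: 1/1239 ≈ 0.00080710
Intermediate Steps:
z(g) = 16
1/(z(95) + 1223) = 1/(16 + 1223) = 1/1239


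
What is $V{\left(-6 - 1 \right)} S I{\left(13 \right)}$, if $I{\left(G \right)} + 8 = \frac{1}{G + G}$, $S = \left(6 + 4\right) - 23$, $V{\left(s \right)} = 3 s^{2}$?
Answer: $\frac{30429}{2} \approx 15215.0$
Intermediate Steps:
$S = -13$ ($S = 10 - 23 = -13$)
$I{\left(G \right)} = -8 + \frac{1}{2 G}$ ($I{\left(G \right)} = -8 + \frac{1}{G + G} = -8 + \frac{1}{2 G}$)
$V{\left(-6 - 1 \right)} S I{\left(13 \right)} = 3 \left(-6 - 1\right)^{2} \left(-13\right) \left(-8 + \frac{1}{2 \cdot 13}\right) = 3 \left(-6 - 1\right)^{2} \left(-13\right) \left(-8 + \frac{1}{2} \cdot \frac{1}{13}\right) = 3 \left(-7\right)^{2} \left(-13\right) \left(-8 + \frac{1}{26}\right) = 3 \cdot 49 \left(-13\right) \left(- \frac{207}{26}\right) = 147 \left(-13\right) \left(- \frac{207}{26}\right) = \left(-1911\right) \left(- \frac{207}{26}\right) = \frac{30429}{2}$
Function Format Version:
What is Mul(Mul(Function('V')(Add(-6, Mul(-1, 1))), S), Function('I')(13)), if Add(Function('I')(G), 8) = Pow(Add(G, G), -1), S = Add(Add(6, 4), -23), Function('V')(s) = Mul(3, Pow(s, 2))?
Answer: Rational(30429, 2) ≈ 15215.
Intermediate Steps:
S = -13 (S = Add(10, -23) = -13)
Function('I')(G) = Add(-8, Mul(Rational(1, 2), Pow(G, -1))) (Function('I')(G) = Add(-8, Pow(Add(G, G), -1)) = Add(-8, Pow(Mul(2, G), -1)) = Add(-8, Mul(Rational(1, 2), Pow(G, -1))))
Mul(Mul(Function('V')(Add(-6, Mul(-1, 1))), S), Function('I')(13)) = Mul(Mul(Mul(3, Pow(Add(-6, Mul(-1, 1)), 2)), -13), Add(-8, Mul(Rational(1, 2), Pow(13, -1)))) = Mul(Mul(Mul(3, Pow(Add(-6, -1), 2)), -13), Add(-8, Mul(Rational(1, 2), Rational(1, 13)))) = Mul(Mul(Mul(3, Pow(-7, 2)), -13), Add(-8, Rational(1, 26))) = Mul(Mul(Mul(3, 49), -13), Rational(-207, 26)) = Mul(Mul(147, -13), Rational(-207, 26)) = Mul(-1911, Rational(-207, 26)) = Rational(30429, 2)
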